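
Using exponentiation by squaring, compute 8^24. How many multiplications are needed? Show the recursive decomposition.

Computing 8^24 by squaring (build up from 8^1; each line after the first costs one multiplication):

8^1 = 8
8^2 = (8^1)^2 = 8^2 = 64
8^3 = 8 * 8^2 = 8 * 64 = 512
8^6 = (8^3)^2 = 512^2 = 262144
8^12 = (8^6)^2 = 262144^2 = 68719476736
8^24 = (8^12)^2 = 68719476736^2 = 4722366482869645213696

Result: 4722366482869645213696
Multiplications needed: 5 (5 lines after 8^1)

8^24 = 4722366482869645213696. Using exponentiation by squaring, this requires 5 multiplications. The key idea: if the exponent is even, square the half-power; if odd, multiply by the base once.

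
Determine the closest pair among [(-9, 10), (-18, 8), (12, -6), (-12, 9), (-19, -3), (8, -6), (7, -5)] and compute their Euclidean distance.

Computing all pairwise distances among 7 points:

d((-9, 10), (-18, 8)) = 9.2195
d((-9, 10), (12, -6)) = 26.4008
d((-9, 10), (-12, 9)) = 3.1623
d((-9, 10), (-19, -3)) = 16.4012
d((-9, 10), (8, -6)) = 23.3452
d((-9, 10), (7, -5)) = 21.9317
d((-18, 8), (12, -6)) = 33.1059
d((-18, 8), (-12, 9)) = 6.0828
d((-18, 8), (-19, -3)) = 11.0454
d((-18, 8), (8, -6)) = 29.5296
d((-18, 8), (7, -5)) = 28.178
d((12, -6), (-12, 9)) = 28.3019
d((12, -6), (-19, -3)) = 31.1448
d((12, -6), (8, -6)) = 4.0
d((12, -6), (7, -5)) = 5.099
d((-12, 9), (-19, -3)) = 13.8924
d((-12, 9), (8, -6)) = 25.0
d((-12, 9), (7, -5)) = 23.6008
d((-19, -3), (8, -6)) = 27.1662
d((-19, -3), (7, -5)) = 26.0768
d((8, -6), (7, -5)) = 1.4142 <-- minimum

Closest pair: (8, -6) and (7, -5) with distance 1.4142

The closest pair is (8, -6) and (7, -5) with Euclidean distance 1.4142. For 7 points, brute-force pairwise comparison is shown above. For large n, the divide-and-conquer algorithm (sort by x, recurse on halves, check the dividing strip) achieves O(n log n).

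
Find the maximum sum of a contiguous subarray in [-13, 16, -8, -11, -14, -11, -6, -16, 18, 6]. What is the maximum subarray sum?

Using Kadane's algorithm on [-13, 16, -8, -11, -14, -11, -6, -16, 18, 6]:

Scanning through the array:
Position 1 (value 16): max_ending_here = 16, max_so_far = 16
Position 2 (value -8): max_ending_here = 8, max_so_far = 16
Position 3 (value -11): max_ending_here = -3, max_so_far = 16
Position 4 (value -14): max_ending_here = -14, max_so_far = 16
Position 5 (value -11): max_ending_here = -11, max_so_far = 16
Position 6 (value -6): max_ending_here = -6, max_so_far = 16
Position 7 (value -16): max_ending_here = -16, max_so_far = 16
Position 8 (value 18): max_ending_here = 18, max_so_far = 18
Position 9 (value 6): max_ending_here = 24, max_so_far = 24

Maximum subarray: [18, 6]
Maximum sum: 24

The maximum subarray is [18, 6] with sum 24. This subarray runs from index 8 to index 9.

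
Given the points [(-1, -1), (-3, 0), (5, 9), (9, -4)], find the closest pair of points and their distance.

Computing all pairwise distances among 4 points:

d((-1, -1), (-3, 0)) = 2.2361 <-- minimum
d((-1, -1), (5, 9)) = 11.6619
d((-1, -1), (9, -4)) = 10.4403
d((-3, 0), (5, 9)) = 12.0416
d((-3, 0), (9, -4)) = 12.6491
d((5, 9), (9, -4)) = 13.6015

Closest pair: (-1, -1) and (-3, 0) with distance 2.2361

The closest pair is (-1, -1) and (-3, 0) with Euclidean distance 2.2361. For 4 points, brute-force pairwise comparison is shown above. For large n, the divide-and-conquer algorithm (sort by x, recurse on halves, check the dividing strip) achieves O(n log n).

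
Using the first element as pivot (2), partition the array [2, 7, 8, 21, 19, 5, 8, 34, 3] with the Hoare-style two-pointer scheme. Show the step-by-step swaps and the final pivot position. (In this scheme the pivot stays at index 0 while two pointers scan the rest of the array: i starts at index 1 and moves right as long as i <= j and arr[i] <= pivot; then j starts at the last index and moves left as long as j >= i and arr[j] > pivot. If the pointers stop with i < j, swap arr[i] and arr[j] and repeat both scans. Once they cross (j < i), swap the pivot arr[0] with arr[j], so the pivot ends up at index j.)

Hoare-style two-pointer partition with pivot = 2:

Initial array: [2, 7, 8, 21, 19, 5, 8, 34, 3]

Pointers start at i = 1, j = 8.
i ends at 1, j ends at 0: the pointers have crossed (j < i), so scanning stops.

j = 0, so swapping arr[0] with arr[j] leaves the pivot at position 0: [2, 7, 8, 21, 19, 5, 8, 34, 3]
Pivot position: 0

After partitioning with pivot 2, the array becomes [2, 7, 8, 21, 19, 5, 8, 34, 3]. The pivot is placed at index 0. All elements to the left of the pivot are <= 2, and all elements to the right are > 2.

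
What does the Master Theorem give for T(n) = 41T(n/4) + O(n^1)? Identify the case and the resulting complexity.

Master Theorem for T(n) = 41T(n/4) + O(n^1):

a = 41, b = 4, c = 1
log_b(a) = log_4(41) = 2.6788

Case 1: c = 1 < log_4(41) = 2.6788
T(n) = O(n^(log_4 41))

For T(n) = 41T(n/4) + O(n^1): log_4(41) = 2.6788. This is Case 1 of the Master Theorem (c < log_b(a), work dominated by leaves), giving O(n^(log_4 41)).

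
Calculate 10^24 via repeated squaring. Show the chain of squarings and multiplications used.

Computing 10^24 by squaring (build up from 10^1; each line after the first costs one multiplication):

10^1 = 10
10^2 = (10^1)^2 = 10^2 = 100
10^3 = 10 * 10^2 = 10 * 100 = 1000
10^6 = (10^3)^2 = 1000^2 = 1000000
10^12 = (10^6)^2 = 1000000^2 = 1000000000000
10^24 = (10^12)^2 = 1000000000000^2 = 1000000000000000000000000

Result: 1000000000000000000000000
Multiplications needed: 5 (5 lines after 10^1)

10^24 = 1000000000000000000000000. Using exponentiation by squaring, this requires 5 multiplications. The key idea: if the exponent is even, square the half-power; if odd, multiply by the base once.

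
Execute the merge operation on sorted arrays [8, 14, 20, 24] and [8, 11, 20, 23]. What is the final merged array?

Merging process:

Compare 8 vs 8: take 8 from left. Merged: [8]
Compare 14 vs 8: take 8 from right. Merged: [8, 8]
Compare 14 vs 11: take 11 from right. Merged: [8, 8, 11]
Compare 14 vs 20: take 14 from left. Merged: [8, 8, 11, 14]
Compare 20 vs 20: take 20 from left. Merged: [8, 8, 11, 14, 20]
Compare 24 vs 20: take 20 from right. Merged: [8, 8, 11, 14, 20, 20]
Compare 24 vs 23: take 23 from right. Merged: [8, 8, 11, 14, 20, 20, 23]
Append remaining from left: [24]. Merged: [8, 8, 11, 14, 20, 20, 23, 24]

Final merged array: [8, 8, 11, 14, 20, 20, 23, 24]
Total comparisons: 7

The merged array is [8, 8, 11, 14, 20, 20, 23, 24], requiring 7 comparisons. The merge step runs in O(n) time where n is the total number of elements.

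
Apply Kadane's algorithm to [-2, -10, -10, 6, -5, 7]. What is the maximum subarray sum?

Using Kadane's algorithm on [-2, -10, -10, 6, -5, 7]:

Scanning through the array:
Position 1 (value -10): max_ending_here = -10, max_so_far = -2
Position 2 (value -10): max_ending_here = -10, max_so_far = -2
Position 3 (value 6): max_ending_here = 6, max_so_far = 6
Position 4 (value -5): max_ending_here = 1, max_so_far = 6
Position 5 (value 7): max_ending_here = 8, max_so_far = 8

Maximum subarray: [6, -5, 7]
Maximum sum: 8

The maximum subarray is [6, -5, 7] with sum 8. This subarray runs from index 3 to index 5.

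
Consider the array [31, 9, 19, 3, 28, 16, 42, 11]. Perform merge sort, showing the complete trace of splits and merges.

Merge sort trace:

Split: [31, 9, 19, 3, 28, 16, 42, 11] -> [31, 9, 19, 3] and [28, 16, 42, 11]
  Split: [31, 9, 19, 3] -> [31, 9] and [19, 3]
    Split: [31, 9] -> [31] and [9]
    Merge: [31] + [9] -> [9, 31]
    Split: [19, 3] -> [19] and [3]
    Merge: [19] + [3] -> [3, 19]
  Merge: [9, 31] + [3, 19] -> [3, 9, 19, 31]
  Split: [28, 16, 42, 11] -> [28, 16] and [42, 11]
    Split: [28, 16] -> [28] and [16]
    Merge: [28] + [16] -> [16, 28]
    Split: [42, 11] -> [42] and [11]
    Merge: [42] + [11] -> [11, 42]
  Merge: [16, 28] + [11, 42] -> [11, 16, 28, 42]
Merge: [3, 9, 19, 31] + [11, 16, 28, 42] -> [3, 9, 11, 16, 19, 28, 31, 42]

Final sorted array: [3, 9, 11, 16, 19, 28, 31, 42]

The merge sort proceeds by recursively splitting the array and merging sorted halves.
After all merges, the sorted array is [3, 9, 11, 16, 19, 28, 31, 42].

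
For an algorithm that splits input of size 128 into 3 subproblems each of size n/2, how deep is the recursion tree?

For divide and conquer with division factor 2:

Problem sizes at each level:
Level 0: 128
Level 1: 64
Level 2: 32
Level 3: 16
Level 4: 8
Level 5: 4
Level 6: 2
Level 7: 1

The root is level 0 and the size-1 base case is level 7 (the tree spans levels 0 through 7, i.e. 8 levels counting the root), so the depth is the number of divisions: log_2(128) = 7

The recursion tree depth is log_2(128) = 7. At each level, the problem size is divided by 2, so it takes 7 divisions to reduce to a base case of size 1. The algorithm makes 3 recursive calls at each level.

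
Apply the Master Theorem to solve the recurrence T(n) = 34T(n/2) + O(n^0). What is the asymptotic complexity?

Master Theorem for T(n) = 34T(n/2) + O(n^0):

a = 34, b = 2, c = 0
log_b(a) = log_2(34) = 5.0875

Case 1: c = 0 < log_2(34) = 5.0875
T(n) = O(n^(log_2 34))

For T(n) = 34T(n/2) + O(n^0): log_2(34) = 5.0875. This is Case 1 of the Master Theorem (c < log_b(a), work dominated by leaves), giving O(n^(log_2 34)).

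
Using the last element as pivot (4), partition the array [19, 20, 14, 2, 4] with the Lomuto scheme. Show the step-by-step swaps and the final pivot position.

Lomuto partition with pivot = 4:

Initial array: [19, 20, 14, 2, 4]

arr[0]=19 > 4: no swap
arr[1]=20 > 4: no swap
arr[2]=14 > 4: no swap
arr[3]=2 <= 4: swap with position 0, array becomes [2, 20, 14, 19, 4]

Place pivot at position 1: [2, 4, 14, 19, 20]
Pivot position: 1

After partitioning with pivot 4, the array becomes [2, 4, 14, 19, 20]. The pivot is placed at index 1. All elements to the left of the pivot are <= 4, and all elements to the right are > 4.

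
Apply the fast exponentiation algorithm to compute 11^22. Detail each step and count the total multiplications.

Computing 11^22 by squaring (build up from 11^1; each line after the first costs one multiplication):

11^1 = 11
11^2 = (11^1)^2 = 11^2 = 121
11^4 = (11^2)^2 = 121^2 = 14641
11^5 = 11 * 11^4 = 11 * 14641 = 161051
11^10 = (11^5)^2 = 161051^2 = 25937424601
11^11 = 11 * 11^10 = 11 * 25937424601 = 285311670611
11^22 = (11^11)^2 = 285311670611^2 = 81402749386839761113321

Result: 81402749386839761113321
Multiplications needed: 6 (6 lines after 11^1)

11^22 = 81402749386839761113321. Using exponentiation by squaring, this requires 6 multiplications. The key idea: if the exponent is even, square the half-power; if odd, multiply by the base once.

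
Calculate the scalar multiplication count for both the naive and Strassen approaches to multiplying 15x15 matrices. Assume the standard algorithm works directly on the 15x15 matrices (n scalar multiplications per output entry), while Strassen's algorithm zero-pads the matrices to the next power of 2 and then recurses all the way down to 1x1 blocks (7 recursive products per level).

Matrix multiplication for 15x15 matrices:

Strassen's algorithm requires power-of-2 dimensions. Pad 15x15 to 16x16 (next power of 2).

Standard algorithm: 15^3 = 3375 multiplications
Strassen's algorithm: 7^(log2(16)) = 7^4 = 2401 multiplications
Savings: 3375 - 2401 = 974 multiplications

Standard: 3375 multiplications (15^3). Strassen: 2401 multiplications (7^4, after padding to 16x16). Strassen reduces 8 recursive multiplications to 7 at each level.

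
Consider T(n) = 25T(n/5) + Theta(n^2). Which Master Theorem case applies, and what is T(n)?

Master Theorem for T(n) = 25T(n/5) + O(n^2):

a = 25, b = 5, c = 2
log_b(a) = log_5(25) = 2.0000

Case 2: c = 2 = log_5(25) = 2.0000
T(n) = O(n^2 log n) = O(n^2 log n)

For T(n) = 25T(n/5) + O(n^2): log_5(25) = 2.0000. This is Case 2 of the Master Theorem (c = log_b(a), equal work at all levels), giving O(n^2 log n).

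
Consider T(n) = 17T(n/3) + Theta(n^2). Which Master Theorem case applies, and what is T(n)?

Master Theorem for T(n) = 17T(n/3) + O(n^2):

a = 17, b = 3, c = 2
log_b(a) = log_3(17) = 2.5789

Case 1: c = 2 < log_3(17) = 2.5789
T(n) = O(n^(log_3 17))

For T(n) = 17T(n/3) + O(n^2): log_3(17) = 2.5789. This is Case 1 of the Master Theorem (c < log_b(a), work dominated by leaves), giving O(n^(log_3 17)).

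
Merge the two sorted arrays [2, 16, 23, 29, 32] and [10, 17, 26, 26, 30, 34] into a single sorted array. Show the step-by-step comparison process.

Merging process:

Compare 2 vs 10: take 2 from left. Merged: [2]
Compare 16 vs 10: take 10 from right. Merged: [2, 10]
Compare 16 vs 17: take 16 from left. Merged: [2, 10, 16]
Compare 23 vs 17: take 17 from right. Merged: [2, 10, 16, 17]
Compare 23 vs 26: take 23 from left. Merged: [2, 10, 16, 17, 23]
Compare 29 vs 26: take 26 from right. Merged: [2, 10, 16, 17, 23, 26]
Compare 29 vs 26: take 26 from right. Merged: [2, 10, 16, 17, 23, 26, 26]
Compare 29 vs 30: take 29 from left. Merged: [2, 10, 16, 17, 23, 26, 26, 29]
Compare 32 vs 30: take 30 from right. Merged: [2, 10, 16, 17, 23, 26, 26, 29, 30]
Compare 32 vs 34: take 32 from left. Merged: [2, 10, 16, 17, 23, 26, 26, 29, 30, 32]
Append remaining from right: [34]. Merged: [2, 10, 16, 17, 23, 26, 26, 29, 30, 32, 34]

Final merged array: [2, 10, 16, 17, 23, 26, 26, 29, 30, 32, 34]
Total comparisons: 10

The merged array is [2, 10, 16, 17, 23, 26, 26, 29, 30, 32, 34], requiring 10 comparisons. The merge step runs in O(n) time where n is the total number of elements.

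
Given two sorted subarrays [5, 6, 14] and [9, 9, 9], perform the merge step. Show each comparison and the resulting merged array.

Merging process:

Compare 5 vs 9: take 5 from left. Merged: [5]
Compare 6 vs 9: take 6 from left. Merged: [5, 6]
Compare 14 vs 9: take 9 from right. Merged: [5, 6, 9]
Compare 14 vs 9: take 9 from right. Merged: [5, 6, 9, 9]
Compare 14 vs 9: take 9 from right. Merged: [5, 6, 9, 9, 9]
Append remaining from left: [14]. Merged: [5, 6, 9, 9, 9, 14]

Final merged array: [5, 6, 9, 9, 9, 14]
Total comparisons: 5

The merged array is [5, 6, 9, 9, 9, 14], requiring 5 comparisons. The merge step runs in O(n) time where n is the total number of elements.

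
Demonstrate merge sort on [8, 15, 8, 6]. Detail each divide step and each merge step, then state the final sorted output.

Merge sort trace:

Split: [8, 15, 8, 6] -> [8, 15] and [8, 6]
  Split: [8, 15] -> [8] and [15]
  Merge: [8] + [15] -> [8, 15]
  Split: [8, 6] -> [8] and [6]
  Merge: [8] + [6] -> [6, 8]
Merge: [8, 15] + [6, 8] -> [6, 8, 8, 15]

Final sorted array: [6, 8, 8, 15]

The merge sort proceeds by recursively splitting the array and merging sorted halves.
After all merges, the sorted array is [6, 8, 8, 15].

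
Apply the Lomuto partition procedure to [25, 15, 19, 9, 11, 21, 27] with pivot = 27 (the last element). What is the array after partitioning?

Lomuto partition with pivot = 27:

Initial array: [25, 15, 19, 9, 11, 21, 27]

arr[0]=25 <= 27: swap with position 0, array becomes [25, 15, 19, 9, 11, 21, 27]
arr[1]=15 <= 27: swap with position 1, array becomes [25, 15, 19, 9, 11, 21, 27]
arr[2]=19 <= 27: swap with position 2, array becomes [25, 15, 19, 9, 11, 21, 27]
arr[3]=9 <= 27: swap with position 3, array becomes [25, 15, 19, 9, 11, 21, 27]
arr[4]=11 <= 27: swap with position 4, array becomes [25, 15, 19, 9, 11, 21, 27]
arr[5]=21 <= 27: swap with position 5, array becomes [25, 15, 19, 9, 11, 21, 27]

Place pivot at position 6: [25, 15, 19, 9, 11, 21, 27]
Pivot position: 6

After partitioning with pivot 27, the array becomes [25, 15, 19, 9, 11, 21, 27]. The pivot is placed at index 6. All elements to the left of the pivot are <= 27, and all elements to the right are > 27.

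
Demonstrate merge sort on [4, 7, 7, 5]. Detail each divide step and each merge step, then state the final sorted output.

Merge sort trace:

Split: [4, 7, 7, 5] -> [4, 7] and [7, 5]
  Split: [4, 7] -> [4] and [7]
  Merge: [4] + [7] -> [4, 7]
  Split: [7, 5] -> [7] and [5]
  Merge: [7] + [5] -> [5, 7]
Merge: [4, 7] + [5, 7] -> [4, 5, 7, 7]

Final sorted array: [4, 5, 7, 7]

The merge sort proceeds by recursively splitting the array and merging sorted halves.
After all merges, the sorted array is [4, 5, 7, 7].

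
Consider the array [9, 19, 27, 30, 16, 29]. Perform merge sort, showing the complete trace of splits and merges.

Merge sort trace:

Split: [9, 19, 27, 30, 16, 29] -> [9, 19, 27] and [30, 16, 29]
  Split: [9, 19, 27] -> [9] and [19, 27]
    Split: [19, 27] -> [19] and [27]
    Merge: [19] + [27] -> [19, 27]
  Merge: [9] + [19, 27] -> [9, 19, 27]
  Split: [30, 16, 29] -> [30] and [16, 29]
    Split: [16, 29] -> [16] and [29]
    Merge: [16] + [29] -> [16, 29]
  Merge: [30] + [16, 29] -> [16, 29, 30]
Merge: [9, 19, 27] + [16, 29, 30] -> [9, 16, 19, 27, 29, 30]

Final sorted array: [9, 16, 19, 27, 29, 30]

The merge sort proceeds by recursively splitting the array and merging sorted halves.
After all merges, the sorted array is [9, 16, 19, 27, 29, 30].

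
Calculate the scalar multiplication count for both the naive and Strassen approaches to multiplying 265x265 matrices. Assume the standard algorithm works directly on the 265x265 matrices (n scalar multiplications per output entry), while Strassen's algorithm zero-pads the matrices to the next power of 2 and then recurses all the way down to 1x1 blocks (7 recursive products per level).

Matrix multiplication for 265x265 matrices:

Strassen's algorithm requires power-of-2 dimensions. Pad 265x265 to 512x512 (next power of 2).

Standard algorithm: 265^3 = 18609625 multiplications
Strassen's algorithm: 7^(log2(512)) = 7^9 = 40353607 multiplications
Difference: 18609625 - 40353607 = -21743982 (Strassen uses MORE here due to padding overhead — for small or just-over-power-of-2 n, padding can outweigh the per-level savings)

Standard: 18609625 multiplications (265^3). Strassen: 40353607 multiplications (7^9, after padding to 512x512). Strassen reduces 8 recursive multiplications to 7 at each level.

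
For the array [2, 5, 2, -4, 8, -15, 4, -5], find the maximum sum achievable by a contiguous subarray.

Using Kadane's algorithm on [2, 5, 2, -4, 8, -15, 4, -5]:

Scanning through the array:
Position 1 (value 5): max_ending_here = 7, max_so_far = 7
Position 2 (value 2): max_ending_here = 9, max_so_far = 9
Position 3 (value -4): max_ending_here = 5, max_so_far = 9
Position 4 (value 8): max_ending_here = 13, max_so_far = 13
Position 5 (value -15): max_ending_here = -2, max_so_far = 13
Position 6 (value 4): max_ending_here = 4, max_so_far = 13
Position 7 (value -5): max_ending_here = -1, max_so_far = 13

Maximum subarray: [2, 5, 2, -4, 8]
Maximum sum: 13

The maximum subarray is [2, 5, 2, -4, 8] with sum 13. This subarray runs from index 0 to index 4.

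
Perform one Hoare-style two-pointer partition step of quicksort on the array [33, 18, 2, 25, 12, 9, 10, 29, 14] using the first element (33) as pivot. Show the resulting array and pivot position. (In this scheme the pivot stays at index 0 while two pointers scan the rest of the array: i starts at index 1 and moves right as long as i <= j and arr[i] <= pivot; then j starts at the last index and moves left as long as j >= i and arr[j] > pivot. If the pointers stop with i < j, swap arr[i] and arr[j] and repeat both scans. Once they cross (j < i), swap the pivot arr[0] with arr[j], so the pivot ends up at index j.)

Hoare-style two-pointer partition with pivot = 33:

Initial array: [33, 18, 2, 25, 12, 9, 10, 29, 14]

Pointers start at i = 1, j = 8.
i ends at 9, j ends at 8: the pointers have crossed (j < i), so scanning stops.

Swap pivot arr[0] with arr[8] to place pivot at position 8: [14, 18, 2, 25, 12, 9, 10, 29, 33]
Pivot position: 8

After partitioning with pivot 33, the array becomes [14, 18, 2, 25, 12, 9, 10, 29, 33]. The pivot is placed at index 8. All elements to the left of the pivot are <= 33, and all elements to the right are > 33.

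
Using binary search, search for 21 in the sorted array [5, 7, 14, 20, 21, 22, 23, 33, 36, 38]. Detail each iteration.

Binary search for 21 in [5, 7, 14, 20, 21, 22, 23, 33, 36, 38]:

lo=0, hi=9, mid=4, arr[mid]=21 -> Found target at index 4!

Binary search finds 21 at index 4 after 1 comparisons. The search repeatedly halves the search space by comparing with the middle element.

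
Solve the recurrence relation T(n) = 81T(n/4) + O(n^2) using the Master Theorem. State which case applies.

Master Theorem for T(n) = 81T(n/4) + O(n^2):

a = 81, b = 4, c = 2
log_b(a) = log_4(81) = 3.1699

Case 1: c = 2 < log_4(81) = 3.1699
T(n) = O(n^(log_4 81))

For T(n) = 81T(n/4) + O(n^2): log_4(81) = 3.1699. This is Case 1 of the Master Theorem (c < log_b(a), work dominated by leaves), giving O(n^(log_4 81)).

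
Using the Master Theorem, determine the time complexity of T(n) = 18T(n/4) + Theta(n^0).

Master Theorem for T(n) = 18T(n/4) + O(n^0):

a = 18, b = 4, c = 0
log_b(a) = log_4(18) = 2.0850

Case 1: c = 0 < log_4(18) = 2.0850
T(n) = O(n^(log_4 18))

For T(n) = 18T(n/4) + O(n^0): log_4(18) = 2.0850. This is Case 1 of the Master Theorem (c < log_b(a), work dominated by leaves), giving O(n^(log_4 18)).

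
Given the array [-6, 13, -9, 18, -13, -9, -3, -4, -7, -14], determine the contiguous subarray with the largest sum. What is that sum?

Using Kadane's algorithm on [-6, 13, -9, 18, -13, -9, -3, -4, -7, -14]:

Scanning through the array:
Position 1 (value 13): max_ending_here = 13, max_so_far = 13
Position 2 (value -9): max_ending_here = 4, max_so_far = 13
Position 3 (value 18): max_ending_here = 22, max_so_far = 22
Position 4 (value -13): max_ending_here = 9, max_so_far = 22
Position 5 (value -9): max_ending_here = 0, max_so_far = 22
Position 6 (value -3): max_ending_here = -3, max_so_far = 22
Position 7 (value -4): max_ending_here = -4, max_so_far = 22
Position 8 (value -7): max_ending_here = -7, max_so_far = 22
Position 9 (value -14): max_ending_here = -14, max_so_far = 22

Maximum subarray: [13, -9, 18]
Maximum sum: 22

The maximum subarray is [13, -9, 18] with sum 22. This subarray runs from index 1 to index 3.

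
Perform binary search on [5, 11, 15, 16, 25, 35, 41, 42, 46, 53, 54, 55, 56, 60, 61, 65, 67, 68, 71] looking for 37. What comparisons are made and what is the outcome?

Binary search for 37 in [5, 11, 15, 16, 25, 35, 41, 42, 46, 53, 54, 55, 56, 60, 61, 65, 67, 68, 71]:

lo=0, hi=18, mid=9, arr[mid]=53 -> 53 > 37, search left half
lo=0, hi=8, mid=4, arr[mid]=25 -> 25 < 37, search right half
lo=5, hi=8, mid=6, arr[mid]=41 -> 41 > 37, search left half
lo=5, hi=5, mid=5, arr[mid]=35 -> 35 < 37, search right half
lo=6 > hi=5, target 37 not found

Binary search determines that 37 is not in the array after 4 comparisons. The search space was exhausted without finding the target.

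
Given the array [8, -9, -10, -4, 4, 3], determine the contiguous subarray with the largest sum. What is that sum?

Using Kadane's algorithm on [8, -9, -10, -4, 4, 3]:

Scanning through the array:
Position 1 (value -9): max_ending_here = -1, max_so_far = 8
Position 2 (value -10): max_ending_here = -10, max_so_far = 8
Position 3 (value -4): max_ending_here = -4, max_so_far = 8
Position 4 (value 4): max_ending_here = 4, max_so_far = 8
Position 5 (value 3): max_ending_here = 7, max_so_far = 8

Maximum subarray: [8]
Maximum sum: 8

The maximum subarray is [8] with sum 8. This subarray runs from index 0 to index 0.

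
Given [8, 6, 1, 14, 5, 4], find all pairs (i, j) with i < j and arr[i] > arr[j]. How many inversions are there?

Finding inversions in [8, 6, 1, 14, 5, 4]:

(0, 1): arr[0]=8 > arr[1]=6
(0, 2): arr[0]=8 > arr[2]=1
(0, 4): arr[0]=8 > arr[4]=5
(0, 5): arr[0]=8 > arr[5]=4
(1, 2): arr[1]=6 > arr[2]=1
(1, 4): arr[1]=6 > arr[4]=5
(1, 5): arr[1]=6 > arr[5]=4
(3, 4): arr[3]=14 > arr[4]=5
(3, 5): arr[3]=14 > arr[5]=4
(4, 5): arr[4]=5 > arr[5]=4

Total inversions: 10

The array has 10 inversion(s): (0,1), (0,2), (0,4), (0,5), (1,2), (1,4), (1,5), (3,4), (3,5), (4,5). Each pair (i,j) satisfies i < j and arr[i] > arr[j].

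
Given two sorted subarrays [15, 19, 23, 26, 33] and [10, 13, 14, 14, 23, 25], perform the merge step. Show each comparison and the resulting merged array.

Merging process:

Compare 15 vs 10: take 10 from right. Merged: [10]
Compare 15 vs 13: take 13 from right. Merged: [10, 13]
Compare 15 vs 14: take 14 from right. Merged: [10, 13, 14]
Compare 15 vs 14: take 14 from right. Merged: [10, 13, 14, 14]
Compare 15 vs 23: take 15 from left. Merged: [10, 13, 14, 14, 15]
Compare 19 vs 23: take 19 from left. Merged: [10, 13, 14, 14, 15, 19]
Compare 23 vs 23: take 23 from left. Merged: [10, 13, 14, 14, 15, 19, 23]
Compare 26 vs 23: take 23 from right. Merged: [10, 13, 14, 14, 15, 19, 23, 23]
Compare 26 vs 25: take 25 from right. Merged: [10, 13, 14, 14, 15, 19, 23, 23, 25]
Append remaining from left: [26, 33]. Merged: [10, 13, 14, 14, 15, 19, 23, 23, 25, 26, 33]

Final merged array: [10, 13, 14, 14, 15, 19, 23, 23, 25, 26, 33]
Total comparisons: 9

The merged array is [10, 13, 14, 14, 15, 19, 23, 23, 25, 26, 33], requiring 9 comparisons. The merge step runs in O(n) time where n is the total number of elements.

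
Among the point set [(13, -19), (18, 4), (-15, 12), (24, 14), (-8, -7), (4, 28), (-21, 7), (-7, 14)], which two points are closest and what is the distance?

Computing all pairwise distances among 8 points:

d((13, -19), (18, 4)) = 23.5372
d((13, -19), (-15, 12)) = 41.7732
d((13, -19), (24, 14)) = 34.7851
d((13, -19), (-8, -7)) = 24.1868
d((13, -19), (4, 28)) = 47.8539
d((13, -19), (-21, 7)) = 42.8019
d((13, -19), (-7, 14)) = 38.5876
d((18, 4), (-15, 12)) = 33.9559
d((18, 4), (24, 14)) = 11.6619
d((18, 4), (-8, -7)) = 28.2312
d((18, 4), (4, 28)) = 27.7849
d((18, 4), (-21, 7)) = 39.1152
d((18, 4), (-7, 14)) = 26.9258
d((-15, 12), (24, 14)) = 39.0512
d((-15, 12), (-8, -7)) = 20.2485
d((-15, 12), (4, 28)) = 24.8395
d((-15, 12), (-21, 7)) = 7.8102 <-- minimum
d((-15, 12), (-7, 14)) = 8.2462
d((24, 14), (-8, -7)) = 38.2753
d((24, 14), (4, 28)) = 24.4131
d((24, 14), (-21, 7)) = 45.5412
d((24, 14), (-7, 14)) = 31.0
d((-8, -7), (4, 28)) = 37.0
d((-8, -7), (-21, 7)) = 19.105
d((-8, -7), (-7, 14)) = 21.0238
d((4, 28), (-21, 7)) = 32.6497
d((4, 28), (-7, 14)) = 17.8045
d((-21, 7), (-7, 14)) = 15.6525

Closest pair: (-15, 12) and (-21, 7) with distance 7.8102

The closest pair is (-15, 12) and (-21, 7) with Euclidean distance 7.8102. For 8 points, brute-force pairwise comparison is shown above. For large n, the divide-and-conquer algorithm (sort by x, recurse on halves, check the dividing strip) achieves O(n log n).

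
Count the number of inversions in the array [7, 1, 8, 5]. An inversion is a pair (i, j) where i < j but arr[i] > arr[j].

Finding inversions in [7, 1, 8, 5]:

(0, 1): arr[0]=7 > arr[1]=1
(0, 3): arr[0]=7 > arr[3]=5
(2, 3): arr[2]=8 > arr[3]=5

Total inversions: 3

The array has 3 inversion(s): (0,1), (0,3), (2,3). Each pair (i,j) satisfies i < j and arr[i] > arr[j].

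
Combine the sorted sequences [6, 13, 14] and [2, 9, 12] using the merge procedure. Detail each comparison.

Merging process:

Compare 6 vs 2: take 2 from right. Merged: [2]
Compare 6 vs 9: take 6 from left. Merged: [2, 6]
Compare 13 vs 9: take 9 from right. Merged: [2, 6, 9]
Compare 13 vs 12: take 12 from right. Merged: [2, 6, 9, 12]
Append remaining from left: [13, 14]. Merged: [2, 6, 9, 12, 13, 14]

Final merged array: [2, 6, 9, 12, 13, 14]
Total comparisons: 4

The merged array is [2, 6, 9, 12, 13, 14], requiring 4 comparisons. The merge step runs in O(n) time where n is the total number of elements.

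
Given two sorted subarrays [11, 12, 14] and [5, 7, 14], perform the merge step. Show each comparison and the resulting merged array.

Merging process:

Compare 11 vs 5: take 5 from right. Merged: [5]
Compare 11 vs 7: take 7 from right. Merged: [5, 7]
Compare 11 vs 14: take 11 from left. Merged: [5, 7, 11]
Compare 12 vs 14: take 12 from left. Merged: [5, 7, 11, 12]
Compare 14 vs 14: take 14 from left. Merged: [5, 7, 11, 12, 14]
Append remaining from right: [14]. Merged: [5, 7, 11, 12, 14, 14]

Final merged array: [5, 7, 11, 12, 14, 14]
Total comparisons: 5

The merged array is [5, 7, 11, 12, 14, 14], requiring 5 comparisons. The merge step runs in O(n) time where n is the total number of elements.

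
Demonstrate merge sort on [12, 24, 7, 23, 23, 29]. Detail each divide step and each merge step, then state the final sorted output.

Merge sort trace:

Split: [12, 24, 7, 23, 23, 29] -> [12, 24, 7] and [23, 23, 29]
  Split: [12, 24, 7] -> [12] and [24, 7]
    Split: [24, 7] -> [24] and [7]
    Merge: [24] + [7] -> [7, 24]
  Merge: [12] + [7, 24] -> [7, 12, 24]
  Split: [23, 23, 29] -> [23] and [23, 29]
    Split: [23, 29] -> [23] and [29]
    Merge: [23] + [29] -> [23, 29]
  Merge: [23] + [23, 29] -> [23, 23, 29]
Merge: [7, 12, 24] + [23, 23, 29] -> [7, 12, 23, 23, 24, 29]

Final sorted array: [7, 12, 23, 23, 24, 29]

The merge sort proceeds by recursively splitting the array and merging sorted halves.
After all merges, the sorted array is [7, 12, 23, 23, 24, 29].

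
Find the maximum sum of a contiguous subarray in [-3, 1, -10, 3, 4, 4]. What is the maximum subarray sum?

Using Kadane's algorithm on [-3, 1, -10, 3, 4, 4]:

Scanning through the array:
Position 1 (value 1): max_ending_here = 1, max_so_far = 1
Position 2 (value -10): max_ending_here = -9, max_so_far = 1
Position 3 (value 3): max_ending_here = 3, max_so_far = 3
Position 4 (value 4): max_ending_here = 7, max_so_far = 7
Position 5 (value 4): max_ending_here = 11, max_so_far = 11

Maximum subarray: [3, 4, 4]
Maximum sum: 11

The maximum subarray is [3, 4, 4] with sum 11. This subarray runs from index 3 to index 5.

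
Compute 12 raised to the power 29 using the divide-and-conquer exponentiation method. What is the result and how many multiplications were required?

Computing 12^29 by squaring (build up from 12^1; each line after the first costs one multiplication):

12^1 = 12
12^2 = (12^1)^2 = 12^2 = 144
12^3 = 12 * 12^2 = 12 * 144 = 1728
12^6 = (12^3)^2 = 1728^2 = 2985984
12^7 = 12 * 12^6 = 12 * 2985984 = 35831808
12^14 = (12^7)^2 = 35831808^2 = 1283918464548864
12^28 = (12^14)^2 = 1283918464548864^2 = 1648446623609512543951043690496
12^29 = 12 * 12^28 = 12 * 1648446623609512543951043690496 = 19781359483314150527412524285952

Result: 19781359483314150527412524285952
Multiplications needed: 7 (7 lines after 12^1)

12^29 = 19781359483314150527412524285952. Using exponentiation by squaring, this requires 7 multiplications. The key idea: if the exponent is even, square the half-power; if odd, multiply by the base once.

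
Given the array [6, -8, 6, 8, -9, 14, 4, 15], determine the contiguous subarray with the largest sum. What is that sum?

Using Kadane's algorithm on [6, -8, 6, 8, -9, 14, 4, 15]:

Scanning through the array:
Position 1 (value -8): max_ending_here = -2, max_so_far = 6
Position 2 (value 6): max_ending_here = 6, max_so_far = 6
Position 3 (value 8): max_ending_here = 14, max_so_far = 14
Position 4 (value -9): max_ending_here = 5, max_so_far = 14
Position 5 (value 14): max_ending_here = 19, max_so_far = 19
Position 6 (value 4): max_ending_here = 23, max_so_far = 23
Position 7 (value 15): max_ending_here = 38, max_so_far = 38

Maximum subarray: [6, 8, -9, 14, 4, 15]
Maximum sum: 38

The maximum subarray is [6, 8, -9, 14, 4, 15] with sum 38. This subarray runs from index 2 to index 7.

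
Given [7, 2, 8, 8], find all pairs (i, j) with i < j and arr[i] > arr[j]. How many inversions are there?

Finding inversions in [7, 2, 8, 8]:

(0, 1): arr[0]=7 > arr[1]=2

Total inversions: 1

The array has 1 inversion(s): (0,1). Each pair (i,j) satisfies i < j and arr[i] > arr[j].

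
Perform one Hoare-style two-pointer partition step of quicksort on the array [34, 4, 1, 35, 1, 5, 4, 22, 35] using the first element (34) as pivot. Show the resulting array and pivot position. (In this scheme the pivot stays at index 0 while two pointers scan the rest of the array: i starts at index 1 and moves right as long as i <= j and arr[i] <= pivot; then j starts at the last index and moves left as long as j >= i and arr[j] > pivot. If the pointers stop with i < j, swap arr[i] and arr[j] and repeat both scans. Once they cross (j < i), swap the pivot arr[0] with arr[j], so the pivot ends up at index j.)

Hoare-style two-pointer partition with pivot = 34:

Initial array: [34, 4, 1, 35, 1, 5, 4, 22, 35]

Pointers start at i = 1, j = 8.
i stops at index 3 (arr[3]=35 > 34), j stops at index 7 (arr[7]=22 <= 34): swap arr[3] and arr[7], array becomes [34, 4, 1, 22, 1, 5, 4, 35, 35]
i ends at 7, j ends at 6: the pointers have crossed (j < i), so scanning stops.

Swap pivot arr[0] with arr[6] to place pivot at position 6: [4, 4, 1, 22, 1, 5, 34, 35, 35]
Pivot position: 6

After partitioning with pivot 34, the array becomes [4, 4, 1, 22, 1, 5, 34, 35, 35]. The pivot is placed at index 6. All elements to the left of the pivot are <= 34, and all elements to the right are > 34.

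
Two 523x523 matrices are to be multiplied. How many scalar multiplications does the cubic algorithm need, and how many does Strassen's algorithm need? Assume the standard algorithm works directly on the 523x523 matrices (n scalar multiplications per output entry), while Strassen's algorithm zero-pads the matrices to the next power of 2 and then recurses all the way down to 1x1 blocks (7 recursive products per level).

Matrix multiplication for 523x523 matrices:

Strassen's algorithm requires power-of-2 dimensions. Pad 523x523 to 1024x1024 (next power of 2).

Standard algorithm: 523^3 = 143055667 multiplications
Strassen's algorithm: 7^(log2(1024)) = 7^10 = 282475249 multiplications
Difference: 143055667 - 282475249 = -139419582 (Strassen uses MORE here due to padding overhead — for small or just-over-power-of-2 n, padding can outweigh the per-level savings)

Standard: 143055667 multiplications (523^3). Strassen: 282475249 multiplications (7^10, after padding to 1024x1024). Strassen reduces 8 recursive multiplications to 7 at each level.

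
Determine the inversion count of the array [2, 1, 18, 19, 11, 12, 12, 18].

Finding inversions in [2, 1, 18, 19, 11, 12, 12, 18]:

(0, 1): arr[0]=2 > arr[1]=1
(2, 4): arr[2]=18 > arr[4]=11
(2, 5): arr[2]=18 > arr[5]=12
(2, 6): arr[2]=18 > arr[6]=12
(3, 4): arr[3]=19 > arr[4]=11
(3, 5): arr[3]=19 > arr[5]=12
(3, 6): arr[3]=19 > arr[6]=12
(3, 7): arr[3]=19 > arr[7]=18

Total inversions: 8

The array has 8 inversion(s): (0,1), (2,4), (2,5), (2,6), (3,4), (3,5), (3,6), (3,7). Each pair (i,j) satisfies i < j and arr[i] > arr[j].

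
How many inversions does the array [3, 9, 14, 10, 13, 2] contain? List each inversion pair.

Finding inversions in [3, 9, 14, 10, 13, 2]:

(0, 5): arr[0]=3 > arr[5]=2
(1, 5): arr[1]=9 > arr[5]=2
(2, 3): arr[2]=14 > arr[3]=10
(2, 4): arr[2]=14 > arr[4]=13
(2, 5): arr[2]=14 > arr[5]=2
(3, 5): arr[3]=10 > arr[5]=2
(4, 5): arr[4]=13 > arr[5]=2

Total inversions: 7

The array has 7 inversion(s): (0,5), (1,5), (2,3), (2,4), (2,5), (3,5), (4,5). Each pair (i,j) satisfies i < j and arr[i] > arr[j].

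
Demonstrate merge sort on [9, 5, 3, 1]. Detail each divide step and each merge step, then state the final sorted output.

Merge sort trace:

Split: [9, 5, 3, 1] -> [9, 5] and [3, 1]
  Split: [9, 5] -> [9] and [5]
  Merge: [9] + [5] -> [5, 9]
  Split: [3, 1] -> [3] and [1]
  Merge: [3] + [1] -> [1, 3]
Merge: [5, 9] + [1, 3] -> [1, 3, 5, 9]

Final sorted array: [1, 3, 5, 9]

The merge sort proceeds by recursively splitting the array and merging sorted halves.
After all merges, the sorted array is [1, 3, 5, 9].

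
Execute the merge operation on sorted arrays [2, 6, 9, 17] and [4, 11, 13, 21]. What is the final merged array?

Merging process:

Compare 2 vs 4: take 2 from left. Merged: [2]
Compare 6 vs 4: take 4 from right. Merged: [2, 4]
Compare 6 vs 11: take 6 from left. Merged: [2, 4, 6]
Compare 9 vs 11: take 9 from left. Merged: [2, 4, 6, 9]
Compare 17 vs 11: take 11 from right. Merged: [2, 4, 6, 9, 11]
Compare 17 vs 13: take 13 from right. Merged: [2, 4, 6, 9, 11, 13]
Compare 17 vs 21: take 17 from left. Merged: [2, 4, 6, 9, 11, 13, 17]
Append remaining from right: [21]. Merged: [2, 4, 6, 9, 11, 13, 17, 21]

Final merged array: [2, 4, 6, 9, 11, 13, 17, 21]
Total comparisons: 7

The merged array is [2, 4, 6, 9, 11, 13, 17, 21], requiring 7 comparisons. The merge step runs in O(n) time where n is the total number of elements.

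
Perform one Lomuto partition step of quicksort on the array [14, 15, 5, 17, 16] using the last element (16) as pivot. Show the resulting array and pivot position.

Lomuto partition with pivot = 16:

Initial array: [14, 15, 5, 17, 16]

arr[0]=14 <= 16: swap with position 0, array becomes [14, 15, 5, 17, 16]
arr[1]=15 <= 16: swap with position 1, array becomes [14, 15, 5, 17, 16]
arr[2]=5 <= 16: swap with position 2, array becomes [14, 15, 5, 17, 16]
arr[3]=17 > 16: no swap

Place pivot at position 3: [14, 15, 5, 16, 17]
Pivot position: 3

After partitioning with pivot 16, the array becomes [14, 15, 5, 16, 17]. The pivot is placed at index 3. All elements to the left of the pivot are <= 16, and all elements to the right are > 16.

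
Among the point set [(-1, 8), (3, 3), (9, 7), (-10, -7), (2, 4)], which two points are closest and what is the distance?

Computing all pairwise distances among 5 points:

d((-1, 8), (3, 3)) = 6.4031
d((-1, 8), (9, 7)) = 10.0499
d((-1, 8), (-10, -7)) = 17.4929
d((-1, 8), (2, 4)) = 5.0
d((3, 3), (9, 7)) = 7.2111
d((3, 3), (-10, -7)) = 16.4012
d((3, 3), (2, 4)) = 1.4142 <-- minimum
d((9, 7), (-10, -7)) = 23.6008
d((9, 7), (2, 4)) = 7.6158
d((-10, -7), (2, 4)) = 16.2788

Closest pair: (3, 3) and (2, 4) with distance 1.4142

The closest pair is (3, 3) and (2, 4) with Euclidean distance 1.4142. For 5 points, brute-force pairwise comparison is shown above. For large n, the divide-and-conquer algorithm (sort by x, recurse on halves, check the dividing strip) achieves O(n log n).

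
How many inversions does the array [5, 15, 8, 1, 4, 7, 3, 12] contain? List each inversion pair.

Finding inversions in [5, 15, 8, 1, 4, 7, 3, 12]:

(0, 3): arr[0]=5 > arr[3]=1
(0, 4): arr[0]=5 > arr[4]=4
(0, 6): arr[0]=5 > arr[6]=3
(1, 2): arr[1]=15 > arr[2]=8
(1, 3): arr[1]=15 > arr[3]=1
(1, 4): arr[1]=15 > arr[4]=4
(1, 5): arr[1]=15 > arr[5]=7
(1, 6): arr[1]=15 > arr[6]=3
(1, 7): arr[1]=15 > arr[7]=12
(2, 3): arr[2]=8 > arr[3]=1
(2, 4): arr[2]=8 > arr[4]=4
(2, 5): arr[2]=8 > arr[5]=7
(2, 6): arr[2]=8 > arr[6]=3
(4, 6): arr[4]=4 > arr[6]=3
(5, 6): arr[5]=7 > arr[6]=3

Total inversions: 15

The array has 15 inversion(s): (0,3), (0,4), (0,6), (1,2), (1,3), (1,4), (1,5), (1,6), (1,7), (2,3), (2,4), (2,5), (2,6), (4,6), (5,6). Each pair (i,j) satisfies i < j and arr[i] > arr[j].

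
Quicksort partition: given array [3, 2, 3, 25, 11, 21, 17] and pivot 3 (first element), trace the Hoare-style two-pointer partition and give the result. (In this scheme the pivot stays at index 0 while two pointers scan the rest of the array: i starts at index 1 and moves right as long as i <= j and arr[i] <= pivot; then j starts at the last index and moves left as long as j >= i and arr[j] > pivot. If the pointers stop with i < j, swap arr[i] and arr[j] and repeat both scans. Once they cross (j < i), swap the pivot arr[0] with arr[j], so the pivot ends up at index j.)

Hoare-style two-pointer partition with pivot = 3:

Initial array: [3, 2, 3, 25, 11, 21, 17]

Pointers start at i = 1, j = 6.
i ends at 3, j ends at 2: the pointers have crossed (j < i), so scanning stops.

Swap pivot arr[0] with arr[2] to place pivot at position 2: [3, 2, 3, 25, 11, 21, 17]
Pivot position: 2

After partitioning with pivot 3, the array becomes [3, 2, 3, 25, 11, 21, 17]. The pivot is placed at index 2. All elements to the left of the pivot are <= 3, and all elements to the right are > 3.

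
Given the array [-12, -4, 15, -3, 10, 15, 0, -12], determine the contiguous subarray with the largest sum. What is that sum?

Using Kadane's algorithm on [-12, -4, 15, -3, 10, 15, 0, -12]:

Scanning through the array:
Position 1 (value -4): max_ending_here = -4, max_so_far = -4
Position 2 (value 15): max_ending_here = 15, max_so_far = 15
Position 3 (value -3): max_ending_here = 12, max_so_far = 15
Position 4 (value 10): max_ending_here = 22, max_so_far = 22
Position 5 (value 15): max_ending_here = 37, max_so_far = 37
Position 6 (value 0): max_ending_here = 37, max_so_far = 37
Position 7 (value -12): max_ending_here = 25, max_so_far = 37

Maximum subarray: [15, -3, 10, 15]
Maximum sum: 37

The maximum subarray is [15, -3, 10, 15] with sum 37. This subarray runs from index 2 to index 5.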